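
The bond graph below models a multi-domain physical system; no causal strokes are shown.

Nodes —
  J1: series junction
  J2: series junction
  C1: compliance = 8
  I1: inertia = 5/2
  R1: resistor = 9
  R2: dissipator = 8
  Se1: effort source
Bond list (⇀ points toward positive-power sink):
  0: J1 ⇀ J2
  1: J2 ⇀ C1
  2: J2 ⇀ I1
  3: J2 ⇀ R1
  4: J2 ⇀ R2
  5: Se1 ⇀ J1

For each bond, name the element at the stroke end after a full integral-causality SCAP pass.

b0 |J2
b1 |J2
b2 |I1
b3 |J2
b4 |J2
b5 |J1

#5 |J1  (source Se1 imposes e)
#0 |J2  (closing 1-jn rule on J1)
#1 |J2  (C1 outputs effort q/C1)
#2 |I1  (prefer integral on I1)
#3 |J2  (J2 flow already set via bond 2)
#4 |J2  (common-f at J2 fixed by 2)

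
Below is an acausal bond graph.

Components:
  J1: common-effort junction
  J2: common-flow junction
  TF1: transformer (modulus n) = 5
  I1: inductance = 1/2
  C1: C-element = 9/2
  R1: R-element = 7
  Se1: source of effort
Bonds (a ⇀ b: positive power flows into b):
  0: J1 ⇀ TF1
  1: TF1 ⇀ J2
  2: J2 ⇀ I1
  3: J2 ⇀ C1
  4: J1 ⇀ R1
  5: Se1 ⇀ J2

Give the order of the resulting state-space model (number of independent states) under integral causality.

2  (C1, I1 all integral)

b5 stroke at J2  (source Se1 imposes e)
b2 stroke at I1  (prefer integral on I1)
b1 stroke at J2  (1-jn J2 has f-setter on 2)
b3 stroke at J2  (common-f at J2 fixed by 2)
b0 stroke at TF1  (TF TF1: opposite of bond 1)
b4 stroke at J1  (closing 0-jn rule on J1)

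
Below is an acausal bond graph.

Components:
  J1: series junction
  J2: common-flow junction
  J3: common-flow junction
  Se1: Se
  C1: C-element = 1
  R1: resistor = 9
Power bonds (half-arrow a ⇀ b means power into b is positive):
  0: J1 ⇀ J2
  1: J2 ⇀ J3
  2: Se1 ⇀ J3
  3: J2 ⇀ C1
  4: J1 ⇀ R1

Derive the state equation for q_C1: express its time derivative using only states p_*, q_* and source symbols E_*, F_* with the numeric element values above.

b2 stroke at J3  (Se1: effort source, stroke at far end)
b1 stroke at J2  (J3: last free bond brings flow in)
b3 stroke at J2  (C1 outputs effort q/C1)
b0 stroke at J1  (J2: last free bond brings flow in)
b4 stroke at R1  (only one flow-in slot at J1)

dq_C1/dt = E_Se1/9 - q_C1/9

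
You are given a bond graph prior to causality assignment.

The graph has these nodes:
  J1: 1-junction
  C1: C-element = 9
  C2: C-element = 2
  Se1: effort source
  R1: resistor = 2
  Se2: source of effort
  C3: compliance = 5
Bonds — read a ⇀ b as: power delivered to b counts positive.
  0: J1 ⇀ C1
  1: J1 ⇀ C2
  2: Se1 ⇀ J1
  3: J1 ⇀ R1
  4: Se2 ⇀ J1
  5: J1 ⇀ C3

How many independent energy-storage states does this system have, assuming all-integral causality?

#2 |J1  (Se1 fixes effort; stroke away)
#4 |J1  (Se2 (Se) sets effort on bond)
#0 |J1  (C1: C, integral causality)
#1 |J1  (C2 integral (e out))
#5 |J1  (C3 outputs effort q/C3)
#3 |R1  (J1: last free bond brings flow in)

3  (C1, C2, C3 all integral)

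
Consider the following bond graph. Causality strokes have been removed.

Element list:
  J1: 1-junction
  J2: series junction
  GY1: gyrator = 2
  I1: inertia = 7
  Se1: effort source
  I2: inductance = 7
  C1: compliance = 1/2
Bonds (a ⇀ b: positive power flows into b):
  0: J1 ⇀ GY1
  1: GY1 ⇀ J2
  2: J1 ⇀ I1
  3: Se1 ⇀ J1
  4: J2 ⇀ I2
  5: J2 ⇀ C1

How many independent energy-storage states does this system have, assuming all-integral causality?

3  (C1, I1, I2 all integral)

b3 →J1  (Se1 fixes effort; stroke away)
b2 →I1  (I1: I, integral causality)
b0 →J1  (1-jn J1 has f-setter on 2)
b1 →J2  (GY1 both-in/both-out from 0)
b4 →I2  (prefer integral on I2)
b5 →J2  (common-f at J2 fixed by 4)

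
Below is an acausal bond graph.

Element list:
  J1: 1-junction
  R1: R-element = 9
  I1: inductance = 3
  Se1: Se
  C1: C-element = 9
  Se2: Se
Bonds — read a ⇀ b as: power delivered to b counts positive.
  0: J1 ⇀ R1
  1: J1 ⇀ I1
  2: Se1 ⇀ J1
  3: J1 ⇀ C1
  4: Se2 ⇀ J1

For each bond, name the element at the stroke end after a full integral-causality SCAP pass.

β0 →J1
β1 →I1
β2 →J1
β3 →J1
β4 →J1

β2 |J1  (source Se1 imposes e)
β4 |J1  (source Se2 imposes e)
β1 |I1  (prefer integral on I1)
β0 |J1  (common-f at J1 fixed by 1)
β3 |J1  (J1: bond 1 brought flow, rest push out)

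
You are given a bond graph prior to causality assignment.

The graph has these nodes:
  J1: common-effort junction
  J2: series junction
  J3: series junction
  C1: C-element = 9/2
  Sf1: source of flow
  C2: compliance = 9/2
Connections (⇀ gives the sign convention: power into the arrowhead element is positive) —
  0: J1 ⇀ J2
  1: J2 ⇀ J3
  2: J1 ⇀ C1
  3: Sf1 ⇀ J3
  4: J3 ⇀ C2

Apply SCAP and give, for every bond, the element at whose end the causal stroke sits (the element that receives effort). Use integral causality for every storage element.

β3 stroke→Sf1  (Sf1 fixes flow; stroke at Sf1)
β1 stroke→J3  (common-f at J3 fixed by 3)
β4 stroke→J3  (J3: bond 3 brought flow, rest push out)
β0 stroke→J2  (J2 flow already set via bond 1)
β2 stroke→J1  (only one effort-in slot at J1)

β0 →J2
β1 →J3
β2 →J1
β3 →Sf1
β4 →J3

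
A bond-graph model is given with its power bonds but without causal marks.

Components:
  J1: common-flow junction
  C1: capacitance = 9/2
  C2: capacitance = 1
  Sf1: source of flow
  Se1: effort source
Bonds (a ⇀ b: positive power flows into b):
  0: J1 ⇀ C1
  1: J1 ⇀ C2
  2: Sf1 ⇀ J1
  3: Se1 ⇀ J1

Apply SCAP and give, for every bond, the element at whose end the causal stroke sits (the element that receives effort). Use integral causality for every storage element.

bond 0 stroke→J1
bond 1 stroke→J1
bond 2 stroke→Sf1
bond 3 stroke→J1

#2 |Sf1  (source Sf1 imposes f)
#3 |J1  (Se1 fixes effort; stroke away)
#0 |J1  (J1 flow already set via bond 2)
#1 |J1  (common-f at J1 fixed by 2)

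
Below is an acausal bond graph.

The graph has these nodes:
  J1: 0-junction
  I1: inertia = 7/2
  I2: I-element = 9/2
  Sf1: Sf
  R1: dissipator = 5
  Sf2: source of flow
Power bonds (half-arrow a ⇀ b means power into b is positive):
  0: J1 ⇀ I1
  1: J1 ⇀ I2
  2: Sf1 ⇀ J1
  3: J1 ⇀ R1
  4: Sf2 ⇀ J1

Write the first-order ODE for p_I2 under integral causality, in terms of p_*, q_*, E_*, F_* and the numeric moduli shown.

β2 →Sf1  (Sf1 fixes flow; stroke at Sf1)
β4 →Sf2  (Sf2 fixes flow; stroke at Sf2)
β0 →I1  (I1 integral (f out))
β1 →I2  (I2: I, integral causality)
β3 →J1  (J1 needs exactly one e-in)

dp_I2/dt = 5*F_Sf1 + 5*F_Sf2 - 10*p_I1/7 - 10*p_I2/9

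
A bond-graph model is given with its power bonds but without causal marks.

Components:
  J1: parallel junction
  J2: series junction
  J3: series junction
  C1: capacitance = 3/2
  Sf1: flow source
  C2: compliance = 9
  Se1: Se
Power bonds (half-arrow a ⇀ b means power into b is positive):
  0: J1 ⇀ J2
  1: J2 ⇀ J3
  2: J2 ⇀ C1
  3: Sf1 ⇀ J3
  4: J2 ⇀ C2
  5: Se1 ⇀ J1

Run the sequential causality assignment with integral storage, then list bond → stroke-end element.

β3 →Sf1  (Sf1: flow source, stroke at near end)
β5 →J1  (Se1 (Se) sets effort on bond)
β0 →J2  (J1 effort already set via bond 5)
β1 →J3  (1-jn J3 has f-setter on 3)
β2 →J2  (J2 flow already set via bond 1)
β4 →J2  (1-jn J2 has f-setter on 1)

b0 →J2
b1 →J3
b2 →J2
b3 →Sf1
b4 →J2
b5 →J1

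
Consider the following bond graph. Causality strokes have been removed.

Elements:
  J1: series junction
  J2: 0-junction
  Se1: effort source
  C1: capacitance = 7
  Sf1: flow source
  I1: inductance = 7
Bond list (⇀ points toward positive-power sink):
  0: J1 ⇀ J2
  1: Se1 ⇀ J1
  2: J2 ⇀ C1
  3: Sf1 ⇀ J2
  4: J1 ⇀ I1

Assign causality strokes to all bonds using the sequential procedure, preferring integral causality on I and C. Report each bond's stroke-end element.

#0 |J1
#1 |J1
#2 |J2
#3 |Sf1
#4 |I1

β1 stroke→J1  (Se1 fixes effort; stroke away)
β3 stroke→Sf1  (Sf1 fixes flow; stroke at Sf1)
β2 stroke→J2  (prefer integral on C1)
β0 stroke→J1  (J2 effort already set via bond 2)
β4 stroke→I1  (J1 needs exactly one f-in)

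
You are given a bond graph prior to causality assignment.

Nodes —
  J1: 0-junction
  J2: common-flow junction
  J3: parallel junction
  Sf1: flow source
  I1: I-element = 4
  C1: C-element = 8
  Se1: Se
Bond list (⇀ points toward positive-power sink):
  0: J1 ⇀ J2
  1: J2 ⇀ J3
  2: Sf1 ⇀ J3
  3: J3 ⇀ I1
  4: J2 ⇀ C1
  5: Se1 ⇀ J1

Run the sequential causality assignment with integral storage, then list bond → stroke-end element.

#2 stroke→Sf1  (source Sf1 imposes f)
#5 stroke→J1  (Se1: effort source, stroke at far end)
#0 stroke→J2  (J1 effort already set via bond 5)
#3 stroke→I1  (I1: I, integral causality)
#1 stroke→J3  (only one effort-in slot at J3)
#4 stroke→J2  (1-jn J2 has f-setter on 1)

β0 stroke at J2
β1 stroke at J3
β2 stroke at Sf1
β3 stroke at I1
β4 stroke at J2
β5 stroke at J1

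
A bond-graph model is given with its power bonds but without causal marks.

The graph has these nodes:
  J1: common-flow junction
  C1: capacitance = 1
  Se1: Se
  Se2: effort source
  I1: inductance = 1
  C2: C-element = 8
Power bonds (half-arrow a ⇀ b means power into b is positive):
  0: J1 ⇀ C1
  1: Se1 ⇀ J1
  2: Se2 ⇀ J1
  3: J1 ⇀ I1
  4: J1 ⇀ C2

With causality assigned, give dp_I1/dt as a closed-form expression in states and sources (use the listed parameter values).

dp_I1/dt = E_Se1 + E_Se2 - q_C1 - q_C2/8

b1 |J1  (Se1: effort source, stroke at far end)
b2 |J1  (Se2 fixes effort; stroke away)
b0 |J1  (C1 outputs effort q/C1)
b3 |I1  (I1: I, integral causality)
b4 |J1  (1-jn J1 has f-setter on 3)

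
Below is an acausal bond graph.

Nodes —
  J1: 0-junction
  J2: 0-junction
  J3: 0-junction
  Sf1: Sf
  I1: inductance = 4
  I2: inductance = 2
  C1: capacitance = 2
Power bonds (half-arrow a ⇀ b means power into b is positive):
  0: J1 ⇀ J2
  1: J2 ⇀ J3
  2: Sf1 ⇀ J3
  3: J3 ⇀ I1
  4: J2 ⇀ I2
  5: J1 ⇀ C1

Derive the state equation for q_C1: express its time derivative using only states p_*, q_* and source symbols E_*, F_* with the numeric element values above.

β2 stroke→Sf1  (Sf1 (Sf) sets flow on bond)
β3 stroke→I1  (prefer integral on I1)
β1 stroke→J3  (J3 needs exactly one e-in)
β4 stroke→I2  (prefer integral on I2)
β0 stroke→J2  (J2 needs exactly one e-in)
β5 stroke→J1  (only one effort-in slot at J1)

dq_C1/dt = F_Sf1 - p_I1/4 - p_I2/2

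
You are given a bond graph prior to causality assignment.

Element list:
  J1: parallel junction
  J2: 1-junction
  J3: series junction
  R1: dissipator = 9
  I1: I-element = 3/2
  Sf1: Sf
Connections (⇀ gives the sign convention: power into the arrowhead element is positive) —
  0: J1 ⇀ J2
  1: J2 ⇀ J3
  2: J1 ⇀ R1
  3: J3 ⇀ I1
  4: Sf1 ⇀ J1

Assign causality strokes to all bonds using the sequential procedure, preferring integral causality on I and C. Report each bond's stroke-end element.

bond 4 stroke→Sf1  (Sf1 (Sf) sets flow on bond)
bond 3 stroke→I1  (prefer integral on I1)
bond 1 stroke→J3  (1-jn J3 has f-setter on 3)
bond 0 stroke→J2  (J2: bond 1 brought flow, rest push out)
bond 2 stroke→J1  (only one effort-in slot at J1)

b0 stroke→J2
b1 stroke→J3
b2 stroke→J1
b3 stroke→I1
b4 stroke→Sf1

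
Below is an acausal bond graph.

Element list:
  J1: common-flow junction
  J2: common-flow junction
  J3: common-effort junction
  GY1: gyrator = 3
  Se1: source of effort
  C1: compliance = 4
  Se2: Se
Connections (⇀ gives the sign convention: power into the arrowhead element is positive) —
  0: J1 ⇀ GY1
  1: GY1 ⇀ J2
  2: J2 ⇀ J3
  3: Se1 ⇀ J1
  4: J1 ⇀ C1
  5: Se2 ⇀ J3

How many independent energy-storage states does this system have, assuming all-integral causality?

1  (C1 all integral)

#3 →J1  (Se1 (Se) sets effort on bond)
#5 →J3  (Se2 fixes effort; stroke away)
#2 →J2  (0-jn J3 has e-setter on 5)
#1 →GY1  (closing 1-jn rule on J2)
#0 →GY1  (GY GY1: same side as bond 1)
#4 →J1  (J1 flow already set via bond 0)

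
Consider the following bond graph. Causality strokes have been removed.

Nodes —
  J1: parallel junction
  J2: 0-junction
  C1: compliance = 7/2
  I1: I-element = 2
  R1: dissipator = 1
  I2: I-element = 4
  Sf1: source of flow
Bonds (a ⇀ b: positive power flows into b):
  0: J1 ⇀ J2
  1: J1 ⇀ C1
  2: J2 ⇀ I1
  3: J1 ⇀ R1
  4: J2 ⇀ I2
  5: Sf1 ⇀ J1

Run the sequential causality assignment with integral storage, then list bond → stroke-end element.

bond 5 stroke→Sf1  (Sf1: flow source, stroke at near end)
bond 1 stroke→J1  (C1: C, integral causality)
bond 0 stroke→J2  (J1: bond 1 brought effort, rest push out)
bond 3 stroke→R1  (0-jn J1 has e-setter on 1)
bond 2 stroke→I1  (0-jn J2 has e-setter on 0)
bond 4 stroke→I2  (common-e at J2 fixed by 0)

bond 0 stroke at J2
bond 1 stroke at J1
bond 2 stroke at I1
bond 3 stroke at R1
bond 4 stroke at I2
bond 5 stroke at Sf1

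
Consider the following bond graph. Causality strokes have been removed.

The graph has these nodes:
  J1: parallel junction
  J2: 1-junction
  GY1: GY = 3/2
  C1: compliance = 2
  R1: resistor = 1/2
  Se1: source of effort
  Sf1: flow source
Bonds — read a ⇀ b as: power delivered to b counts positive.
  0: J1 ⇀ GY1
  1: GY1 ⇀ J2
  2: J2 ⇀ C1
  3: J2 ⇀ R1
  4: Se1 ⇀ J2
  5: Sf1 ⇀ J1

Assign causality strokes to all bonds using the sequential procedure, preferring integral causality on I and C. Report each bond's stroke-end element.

#4 stroke at J2  (Se1 fixes effort; stroke away)
#5 stroke at Sf1  (source Sf1 imposes f)
#0 stroke at J1  (closing 0-jn rule on J1)
#1 stroke at J2  (GY1 both-in/both-out from 0)
#2 stroke at J2  (prefer integral on C1)
#3 stroke at R1  (closing 1-jn rule on J2)

bond 0 |J1
bond 1 |J2
bond 2 |J2
bond 3 |R1
bond 4 |J2
bond 5 |Sf1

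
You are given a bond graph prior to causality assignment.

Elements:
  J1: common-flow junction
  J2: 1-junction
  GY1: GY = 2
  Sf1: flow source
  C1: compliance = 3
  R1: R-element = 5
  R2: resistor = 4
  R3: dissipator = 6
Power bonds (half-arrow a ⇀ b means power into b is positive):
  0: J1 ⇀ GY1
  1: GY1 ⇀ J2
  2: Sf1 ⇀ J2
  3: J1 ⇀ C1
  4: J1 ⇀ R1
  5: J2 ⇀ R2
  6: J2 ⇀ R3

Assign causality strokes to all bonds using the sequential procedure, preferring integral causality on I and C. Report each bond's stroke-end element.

b0 stroke at J1
b1 stroke at J2
b2 stroke at Sf1
b3 stroke at J1
b4 stroke at R1
b5 stroke at J2
b6 stroke at J2

β2 stroke at Sf1  (Sf1 fixes flow; stroke at Sf1)
β1 stroke at J2  (J2 flow already set via bond 2)
β5 stroke at J2  (J2 flow already set via bond 2)
β6 stroke at J2  (J2: bond 2 brought flow, rest push out)
β0 stroke at J1  (GY GY1: same side as bond 1)
β3 stroke at J1  (C1 outputs effort q/C1)
β4 stroke at R1  (only one flow-in slot at J1)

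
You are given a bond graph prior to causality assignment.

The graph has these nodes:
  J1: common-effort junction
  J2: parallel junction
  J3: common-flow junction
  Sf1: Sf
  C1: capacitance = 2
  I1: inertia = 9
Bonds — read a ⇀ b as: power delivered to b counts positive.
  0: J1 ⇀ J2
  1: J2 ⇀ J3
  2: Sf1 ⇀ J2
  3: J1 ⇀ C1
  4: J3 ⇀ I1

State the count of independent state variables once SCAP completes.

#2 stroke→Sf1  (Sf1: flow source, stroke at near end)
#3 stroke→J1  (prefer integral on C1)
#0 stroke→J2  (0-jn J1 has e-setter on 3)
#1 stroke→J3  (0-jn J2 has e-setter on 0)
#4 stroke→I1  (closing 1-jn rule on J3)

2  (C1, I1 all integral)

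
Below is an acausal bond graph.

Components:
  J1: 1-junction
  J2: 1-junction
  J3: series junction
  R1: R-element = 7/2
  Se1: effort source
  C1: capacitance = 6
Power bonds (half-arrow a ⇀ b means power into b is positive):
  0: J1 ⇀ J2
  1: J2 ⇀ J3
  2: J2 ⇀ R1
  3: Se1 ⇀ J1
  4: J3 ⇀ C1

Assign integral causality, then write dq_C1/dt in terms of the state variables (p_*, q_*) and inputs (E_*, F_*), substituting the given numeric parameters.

dq_C1/dt = 2*E_Se1/7 - q_C1/21

#3 stroke at J1  (Se1 fixes effort; stroke away)
#0 stroke at J2  (J1: last free bond brings flow in)
#4 stroke at J3  (C1: C, integral causality)
#1 stroke at J2  (J3: last free bond brings flow in)
#2 stroke at R1  (only one flow-in slot at J2)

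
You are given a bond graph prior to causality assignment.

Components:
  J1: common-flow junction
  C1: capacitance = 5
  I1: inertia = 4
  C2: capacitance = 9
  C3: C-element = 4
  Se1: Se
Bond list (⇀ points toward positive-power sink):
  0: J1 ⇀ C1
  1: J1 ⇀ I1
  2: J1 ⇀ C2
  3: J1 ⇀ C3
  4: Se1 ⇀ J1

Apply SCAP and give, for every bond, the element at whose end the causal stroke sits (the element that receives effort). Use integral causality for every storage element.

#4 stroke→J1  (source Se1 imposes e)
#0 stroke→J1  (C1: C, integral causality)
#1 stroke→I1  (I1 outputs flow p/I1)
#2 stroke→J1  (common-f at J1 fixed by 1)
#3 stroke→J1  (common-f at J1 fixed by 1)

#0 stroke at J1
#1 stroke at I1
#2 stroke at J1
#3 stroke at J1
#4 stroke at J1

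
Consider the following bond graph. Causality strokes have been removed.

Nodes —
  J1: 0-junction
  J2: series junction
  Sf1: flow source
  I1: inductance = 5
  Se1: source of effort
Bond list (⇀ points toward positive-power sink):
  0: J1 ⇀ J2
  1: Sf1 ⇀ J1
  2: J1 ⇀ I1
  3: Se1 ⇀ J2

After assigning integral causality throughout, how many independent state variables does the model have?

bond 1 →Sf1  (Sf1 fixes flow; stroke at Sf1)
bond 3 →J2  (Se1 fixes effort; stroke away)
bond 0 →J1  (J2: last free bond brings flow in)
bond 2 →I1  (J1 effort already set via bond 0)

1  (I1 all integral)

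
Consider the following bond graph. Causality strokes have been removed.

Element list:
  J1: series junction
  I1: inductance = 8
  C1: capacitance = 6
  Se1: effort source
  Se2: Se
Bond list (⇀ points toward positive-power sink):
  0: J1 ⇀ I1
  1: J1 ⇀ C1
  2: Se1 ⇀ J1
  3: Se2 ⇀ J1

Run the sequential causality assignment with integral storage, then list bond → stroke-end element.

bond 0 stroke at I1
bond 1 stroke at J1
bond 2 stroke at J1
bond 3 stroke at J1

bond 2 stroke→J1  (source Se1 imposes e)
bond 3 stroke→J1  (Se2: effort source, stroke at far end)
bond 0 stroke→I1  (I1 outputs flow p/I1)
bond 1 stroke→J1  (common-f at J1 fixed by 0)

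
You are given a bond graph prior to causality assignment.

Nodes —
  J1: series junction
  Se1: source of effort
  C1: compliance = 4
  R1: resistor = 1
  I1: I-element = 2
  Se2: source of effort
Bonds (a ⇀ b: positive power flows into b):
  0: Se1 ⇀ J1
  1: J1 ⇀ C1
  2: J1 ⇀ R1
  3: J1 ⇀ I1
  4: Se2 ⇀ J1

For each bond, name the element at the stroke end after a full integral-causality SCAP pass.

β0 stroke→J1  (Se1 fixes effort; stroke away)
β4 stroke→J1  (source Se2 imposes e)
β1 stroke→J1  (prefer integral on C1)
β3 stroke→I1  (I1 integral (f out))
β2 stroke→J1  (common-f at J1 fixed by 3)

#0 stroke at J1
#1 stroke at J1
#2 stroke at J1
#3 stroke at I1
#4 stroke at J1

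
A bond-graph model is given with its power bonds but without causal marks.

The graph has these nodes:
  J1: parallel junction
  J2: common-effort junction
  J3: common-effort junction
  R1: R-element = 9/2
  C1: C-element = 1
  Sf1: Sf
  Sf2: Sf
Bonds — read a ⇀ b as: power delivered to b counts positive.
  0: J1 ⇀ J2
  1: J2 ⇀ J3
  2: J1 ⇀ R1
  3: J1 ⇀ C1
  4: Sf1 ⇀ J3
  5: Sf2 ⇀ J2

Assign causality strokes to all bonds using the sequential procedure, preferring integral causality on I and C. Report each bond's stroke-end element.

b4 stroke at Sf1  (Sf1 fixes flow; stroke at Sf1)
b5 stroke at Sf2  (Sf2 fixes flow; stroke at Sf2)
b1 stroke at J3  (J3 needs exactly one e-in)
b0 stroke at J2  (J2 needs exactly one e-in)
b3 stroke at J1  (prefer integral on C1)
b2 stroke at R1  (J1 effort already set via bond 3)

bond 0 |J2
bond 1 |J3
bond 2 |R1
bond 3 |J1
bond 4 |Sf1
bond 5 |Sf2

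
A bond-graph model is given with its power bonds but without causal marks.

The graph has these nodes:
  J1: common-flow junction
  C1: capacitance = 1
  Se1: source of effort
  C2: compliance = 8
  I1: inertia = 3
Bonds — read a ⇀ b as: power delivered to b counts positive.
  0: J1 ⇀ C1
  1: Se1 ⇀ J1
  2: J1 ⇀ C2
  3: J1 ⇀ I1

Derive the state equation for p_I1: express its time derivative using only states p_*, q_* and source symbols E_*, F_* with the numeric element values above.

β1 stroke→J1  (source Se1 imposes e)
β0 stroke→J1  (C1 outputs effort q/C1)
β2 stroke→J1  (C2 integral (e out))
β3 stroke→I1  (only one flow-in slot at J1)

dp_I1/dt = E_Se1 - q_C1 - q_C2/8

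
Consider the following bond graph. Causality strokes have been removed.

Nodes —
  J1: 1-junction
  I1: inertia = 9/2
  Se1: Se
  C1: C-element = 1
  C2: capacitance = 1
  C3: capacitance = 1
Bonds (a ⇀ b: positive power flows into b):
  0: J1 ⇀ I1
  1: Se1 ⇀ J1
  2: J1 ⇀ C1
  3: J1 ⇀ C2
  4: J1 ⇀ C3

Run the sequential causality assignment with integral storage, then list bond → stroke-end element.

#0 stroke→I1
#1 stroke→J1
#2 stroke→J1
#3 stroke→J1
#4 stroke→J1

bond 1 stroke→J1  (Se1 (Se) sets effort on bond)
bond 0 stroke→I1  (I1 outputs flow p/I1)
bond 2 stroke→J1  (1-jn J1 has f-setter on 0)
bond 3 stroke→J1  (J1 flow already set via bond 0)
bond 4 stroke→J1  (1-jn J1 has f-setter on 0)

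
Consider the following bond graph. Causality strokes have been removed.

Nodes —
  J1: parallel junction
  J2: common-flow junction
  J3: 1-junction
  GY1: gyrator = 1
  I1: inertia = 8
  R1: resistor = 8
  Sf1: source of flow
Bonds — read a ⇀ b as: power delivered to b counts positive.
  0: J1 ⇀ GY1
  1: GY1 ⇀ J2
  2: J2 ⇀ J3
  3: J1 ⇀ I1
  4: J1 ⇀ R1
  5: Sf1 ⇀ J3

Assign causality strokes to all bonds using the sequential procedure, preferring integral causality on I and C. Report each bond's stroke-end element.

β0 |J1
β1 |J2
β2 |J3
β3 |I1
β4 |R1
β5 |Sf1

bond 5 →Sf1  (Sf1 fixes flow; stroke at Sf1)
bond 2 →J3  (1-jn J3 has f-setter on 5)
bond 1 →J2  (J2 flow already set via bond 2)
bond 0 →J1  (GY1: gyrator matches bond 1)
bond 3 →I1  (J1: bond 0 brought effort, rest push out)
bond 4 →R1  (common-e at J1 fixed by 0)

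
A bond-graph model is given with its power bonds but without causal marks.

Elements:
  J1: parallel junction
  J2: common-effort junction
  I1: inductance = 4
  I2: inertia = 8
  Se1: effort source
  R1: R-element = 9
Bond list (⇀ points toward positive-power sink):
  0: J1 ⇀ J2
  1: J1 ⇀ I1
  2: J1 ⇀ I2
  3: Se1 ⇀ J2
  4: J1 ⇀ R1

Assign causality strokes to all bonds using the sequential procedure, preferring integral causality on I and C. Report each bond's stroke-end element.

bond 0 stroke→J1
bond 1 stroke→I1
bond 2 stroke→I2
bond 3 stroke→J2
bond 4 stroke→R1

β3 stroke at J2  (Se1 fixes effort; stroke away)
β0 stroke at J1  (J2: bond 3 brought effort, rest push out)
β1 stroke at I1  (J1 effort already set via bond 0)
β2 stroke at I2  (J1 effort already set via bond 0)
β4 stroke at R1  (J1: bond 0 brought effort, rest push out)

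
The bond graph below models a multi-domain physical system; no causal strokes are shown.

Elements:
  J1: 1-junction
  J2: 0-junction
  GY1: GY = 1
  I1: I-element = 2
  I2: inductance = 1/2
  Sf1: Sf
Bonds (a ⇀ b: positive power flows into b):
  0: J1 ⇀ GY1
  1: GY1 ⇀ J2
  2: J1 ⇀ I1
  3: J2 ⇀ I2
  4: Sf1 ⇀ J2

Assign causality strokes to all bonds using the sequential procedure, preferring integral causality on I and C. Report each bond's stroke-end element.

bond 0 stroke at J1
bond 1 stroke at J2
bond 2 stroke at I1
bond 3 stroke at I2
bond 4 stroke at Sf1

#4 stroke→Sf1  (Sf1: flow source, stroke at near end)
#2 stroke→I1  (I1 integral (f out))
#0 stroke→J1  (J1 flow already set via bond 2)
#1 stroke→J2  (GY1 both-in/both-out from 0)
#3 stroke→I2  (common-e at J2 fixed by 1)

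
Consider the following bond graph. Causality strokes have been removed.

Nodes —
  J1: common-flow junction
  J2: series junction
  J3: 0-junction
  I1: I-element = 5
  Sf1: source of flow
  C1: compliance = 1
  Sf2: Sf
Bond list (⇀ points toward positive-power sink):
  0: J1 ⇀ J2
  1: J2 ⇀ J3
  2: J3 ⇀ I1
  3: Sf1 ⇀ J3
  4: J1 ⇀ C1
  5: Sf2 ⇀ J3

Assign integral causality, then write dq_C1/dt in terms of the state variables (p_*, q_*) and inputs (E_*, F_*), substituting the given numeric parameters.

dq_C1/dt = -F_Sf1 - F_Sf2 + p_I1/5

b3 stroke at Sf1  (source Sf1 imposes f)
b5 stroke at Sf2  (Sf2 fixes flow; stroke at Sf2)
b2 stroke at I1  (prefer integral on I1)
b1 stroke at J3  (J3 needs exactly one e-in)
b0 stroke at J2  (J2: bond 1 brought flow, rest push out)
b4 stroke at J1  (J1 flow already set via bond 0)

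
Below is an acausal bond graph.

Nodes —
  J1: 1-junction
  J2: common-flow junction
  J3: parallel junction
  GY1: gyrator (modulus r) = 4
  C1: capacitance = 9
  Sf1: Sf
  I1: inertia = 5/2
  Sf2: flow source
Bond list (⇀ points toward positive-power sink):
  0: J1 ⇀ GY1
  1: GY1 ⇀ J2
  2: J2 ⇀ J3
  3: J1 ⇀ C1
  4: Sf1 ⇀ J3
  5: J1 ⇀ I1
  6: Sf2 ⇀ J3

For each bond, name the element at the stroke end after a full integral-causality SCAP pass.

bond 4 |Sf1  (Sf1: flow source, stroke at near end)
bond 6 |Sf2  (Sf2: flow source, stroke at near end)
bond 2 |J3  (closing 0-jn rule on J3)
bond 1 |J2  (common-f at J2 fixed by 2)
bond 0 |J1  (GY1 both-in/both-out from 1)
bond 3 |J1  (C1 integral (e out))
bond 5 |I1  (J1 needs exactly one f-in)

#0 stroke at J1
#1 stroke at J2
#2 stroke at J3
#3 stroke at J1
#4 stroke at Sf1
#5 stroke at I1
#6 stroke at Sf2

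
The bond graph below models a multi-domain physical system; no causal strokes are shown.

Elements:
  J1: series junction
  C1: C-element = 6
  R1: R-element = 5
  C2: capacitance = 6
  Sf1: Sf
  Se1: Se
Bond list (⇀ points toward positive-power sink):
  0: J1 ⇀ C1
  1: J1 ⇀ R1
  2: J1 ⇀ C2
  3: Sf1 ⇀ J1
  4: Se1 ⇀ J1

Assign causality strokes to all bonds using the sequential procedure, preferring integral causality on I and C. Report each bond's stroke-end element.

bond 3 stroke at Sf1  (source Sf1 imposes f)
bond 4 stroke at J1  (Se1 fixes effort; stroke away)
bond 0 stroke at J1  (common-f at J1 fixed by 3)
bond 1 stroke at J1  (common-f at J1 fixed by 3)
bond 2 stroke at J1  (1-jn J1 has f-setter on 3)

β0 →J1
β1 →J1
β2 →J1
β3 →Sf1
β4 →J1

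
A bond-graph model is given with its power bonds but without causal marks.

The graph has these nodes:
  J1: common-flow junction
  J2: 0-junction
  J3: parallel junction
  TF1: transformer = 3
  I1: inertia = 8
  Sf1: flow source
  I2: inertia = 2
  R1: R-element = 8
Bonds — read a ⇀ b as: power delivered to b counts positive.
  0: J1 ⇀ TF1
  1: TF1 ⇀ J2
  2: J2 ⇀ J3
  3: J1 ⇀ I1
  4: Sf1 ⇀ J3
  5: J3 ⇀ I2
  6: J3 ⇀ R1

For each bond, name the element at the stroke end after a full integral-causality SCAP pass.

β4 stroke→Sf1  (Sf1 (Sf) sets flow on bond)
β3 stroke→I1  (I1: I, integral causality)
β0 stroke→J1  (J1: bond 3 brought flow, rest push out)
β1 stroke→TF1  (through TF1, causality passes straight; one stroke at TF1)
β2 stroke→J2  (only one effort-in slot at J2)
β5 stroke→I2  (I2 integral (f out))
β6 stroke→J3  (closing 0-jn rule on J3)

bond 0 →J1
bond 1 →TF1
bond 2 →J2
bond 3 →I1
bond 4 →Sf1
bond 5 →I2
bond 6 →J3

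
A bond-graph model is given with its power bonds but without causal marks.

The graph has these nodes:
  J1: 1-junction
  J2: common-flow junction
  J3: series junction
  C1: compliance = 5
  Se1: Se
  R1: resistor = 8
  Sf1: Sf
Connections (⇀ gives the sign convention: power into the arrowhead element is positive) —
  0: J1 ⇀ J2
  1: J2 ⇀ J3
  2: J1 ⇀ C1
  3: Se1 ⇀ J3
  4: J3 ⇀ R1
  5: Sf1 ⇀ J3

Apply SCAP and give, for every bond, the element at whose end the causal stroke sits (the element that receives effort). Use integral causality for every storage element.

#3 stroke at J3  (source Se1 imposes e)
#5 stroke at Sf1  (Sf1 (Sf) sets flow on bond)
#1 stroke at J3  (common-f at J3 fixed by 5)
#4 stroke at J3  (J3 flow already set via bond 5)
#0 stroke at J2  (J2 flow already set via bond 1)
#2 stroke at J1  (1-jn J1 has f-setter on 0)

bond 0 stroke at J2
bond 1 stroke at J3
bond 2 stroke at J1
bond 3 stroke at J3
bond 4 stroke at J3
bond 5 stroke at Sf1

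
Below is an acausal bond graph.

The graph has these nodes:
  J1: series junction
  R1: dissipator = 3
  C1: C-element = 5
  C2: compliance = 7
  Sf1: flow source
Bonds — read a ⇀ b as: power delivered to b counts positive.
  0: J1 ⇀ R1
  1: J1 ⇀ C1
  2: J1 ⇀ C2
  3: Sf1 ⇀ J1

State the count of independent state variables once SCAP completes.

2  (C1, C2 all integral)

b3 →Sf1  (source Sf1 imposes f)
b0 →J1  (J1 flow already set via bond 3)
b1 →J1  (1-jn J1 has f-setter on 3)
b2 →J1  (1-jn J1 has f-setter on 3)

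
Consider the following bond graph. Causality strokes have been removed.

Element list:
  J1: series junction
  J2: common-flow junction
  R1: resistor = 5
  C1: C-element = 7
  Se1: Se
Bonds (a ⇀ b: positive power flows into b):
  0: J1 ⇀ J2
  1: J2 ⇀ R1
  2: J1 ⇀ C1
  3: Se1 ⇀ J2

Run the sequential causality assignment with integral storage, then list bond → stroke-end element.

#3 →J2  (Se1: effort source, stroke at far end)
#2 →J1  (C1: C, integral causality)
#0 →J2  (only one flow-in slot at J1)
#1 →R1  (only one flow-in slot at J2)

#0 |J2
#1 |R1
#2 |J1
#3 |J2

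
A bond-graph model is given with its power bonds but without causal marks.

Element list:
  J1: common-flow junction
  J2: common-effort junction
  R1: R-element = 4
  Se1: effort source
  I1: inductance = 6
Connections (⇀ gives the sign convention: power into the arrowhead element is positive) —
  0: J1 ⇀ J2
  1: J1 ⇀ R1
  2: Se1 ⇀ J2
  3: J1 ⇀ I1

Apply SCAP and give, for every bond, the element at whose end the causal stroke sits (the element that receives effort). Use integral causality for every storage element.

b0 →J1
b1 →J1
b2 →J2
b3 →I1

bond 2 →J2  (Se1: effort source, stroke at far end)
bond 0 →J1  (J2: bond 2 brought effort, rest push out)
bond 3 →I1  (prefer integral on I1)
bond 1 →J1  (common-f at J1 fixed by 3)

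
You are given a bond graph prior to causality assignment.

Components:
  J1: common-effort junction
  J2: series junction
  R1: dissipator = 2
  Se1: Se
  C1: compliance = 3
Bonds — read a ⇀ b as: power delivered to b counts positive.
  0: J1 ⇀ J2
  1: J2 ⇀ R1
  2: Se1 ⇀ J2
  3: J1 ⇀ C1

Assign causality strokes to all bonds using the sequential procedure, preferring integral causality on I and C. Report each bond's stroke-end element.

b2 |J2  (Se1: effort source, stroke at far end)
b3 |J1  (C1 outputs effort q/C1)
b0 |J2  (0-jn J1 has e-setter on 3)
b1 |R1  (J2 needs exactly one f-in)

bond 0 |J2
bond 1 |R1
bond 2 |J2
bond 3 |J1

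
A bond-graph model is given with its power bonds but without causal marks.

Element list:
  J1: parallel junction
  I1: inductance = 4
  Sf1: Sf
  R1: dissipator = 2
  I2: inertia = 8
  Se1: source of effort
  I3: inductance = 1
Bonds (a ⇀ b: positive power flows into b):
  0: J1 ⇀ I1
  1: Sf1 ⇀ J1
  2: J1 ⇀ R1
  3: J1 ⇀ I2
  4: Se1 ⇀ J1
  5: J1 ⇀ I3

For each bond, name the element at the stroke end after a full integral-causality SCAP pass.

bond 0 stroke at I1
bond 1 stroke at Sf1
bond 2 stroke at R1
bond 3 stroke at I2
bond 4 stroke at J1
bond 5 stroke at I3

#1 stroke→Sf1  (Sf1: flow source, stroke at near end)
#4 stroke→J1  (Se1: effort source, stroke at far end)
#0 stroke→I1  (J1 effort already set via bond 4)
#2 stroke→R1  (J1: bond 4 brought effort, rest push out)
#3 stroke→I2  (J1: bond 4 brought effort, rest push out)
#5 stroke→I3  (common-e at J1 fixed by 4)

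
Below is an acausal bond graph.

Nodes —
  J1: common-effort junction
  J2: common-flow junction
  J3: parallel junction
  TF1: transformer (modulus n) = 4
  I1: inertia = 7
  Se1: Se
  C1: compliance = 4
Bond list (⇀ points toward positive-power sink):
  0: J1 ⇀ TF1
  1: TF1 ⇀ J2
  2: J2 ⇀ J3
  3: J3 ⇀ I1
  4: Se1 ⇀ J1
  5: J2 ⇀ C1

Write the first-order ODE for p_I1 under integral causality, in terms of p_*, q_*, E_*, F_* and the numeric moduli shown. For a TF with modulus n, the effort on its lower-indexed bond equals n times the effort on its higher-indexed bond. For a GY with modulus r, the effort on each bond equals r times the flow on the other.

dp_I1/dt = E_Se1/4 - q_C1/4

bond 4 |J1  (Se1 fixes effort; stroke away)
bond 0 |TF1  (J1 effort already set via bond 4)
bond 1 |J2  (TF1 one-in-one-out from 0)
bond 3 |I1  (I1 outputs flow p/I1)
bond 2 |J3  (J3: last free bond brings effort in)
bond 5 |J2  (common-f at J2 fixed by 2)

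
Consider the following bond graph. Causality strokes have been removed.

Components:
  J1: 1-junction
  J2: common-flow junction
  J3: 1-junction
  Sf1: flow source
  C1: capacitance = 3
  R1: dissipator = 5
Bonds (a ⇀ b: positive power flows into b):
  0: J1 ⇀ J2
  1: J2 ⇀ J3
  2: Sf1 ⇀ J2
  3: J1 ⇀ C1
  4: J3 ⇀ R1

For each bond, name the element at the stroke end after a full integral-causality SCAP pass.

bond 0 stroke at J2
bond 1 stroke at J2
bond 2 stroke at Sf1
bond 3 stroke at J1
bond 4 stroke at J3

β2 |Sf1  (Sf1 (Sf) sets flow on bond)
β0 |J2  (1-jn J2 has f-setter on 2)
β1 |J2  (common-f at J2 fixed by 2)
β4 |J3  (J3: bond 1 brought flow, rest push out)
β3 |J1  (J1 flow already set via bond 0)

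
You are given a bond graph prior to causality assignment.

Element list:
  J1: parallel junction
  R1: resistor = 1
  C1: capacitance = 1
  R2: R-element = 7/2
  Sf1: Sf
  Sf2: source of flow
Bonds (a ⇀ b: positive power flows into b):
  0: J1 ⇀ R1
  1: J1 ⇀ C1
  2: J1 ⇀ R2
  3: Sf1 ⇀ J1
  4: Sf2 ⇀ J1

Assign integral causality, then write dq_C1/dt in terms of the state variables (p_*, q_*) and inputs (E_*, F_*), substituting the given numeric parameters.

b3 stroke→Sf1  (Sf1 fixes flow; stroke at Sf1)
b4 stroke→Sf2  (Sf2 fixes flow; stroke at Sf2)
b1 stroke→J1  (C1 integral (e out))
b0 stroke→R1  (J1: bond 1 brought effort, rest push out)
b2 stroke→R2  (J1: bond 1 brought effort, rest push out)

dq_C1/dt = F_Sf1 + F_Sf2 - 9*q_C1/7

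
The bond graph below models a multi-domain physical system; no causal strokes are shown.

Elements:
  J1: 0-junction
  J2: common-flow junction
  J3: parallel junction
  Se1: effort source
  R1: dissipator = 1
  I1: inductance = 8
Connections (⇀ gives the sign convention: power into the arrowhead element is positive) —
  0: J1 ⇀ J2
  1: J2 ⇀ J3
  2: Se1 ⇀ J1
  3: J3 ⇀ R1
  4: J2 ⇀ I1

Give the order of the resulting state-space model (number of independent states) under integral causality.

b2 →J1  (Se1 (Se) sets effort on bond)
b0 →J2  (0-jn J1 has e-setter on 2)
b4 →I1  (prefer integral on I1)
b1 →J2  (1-jn J2 has f-setter on 4)
b3 →J3  (only one effort-in slot at J3)

1  (I1 all integral)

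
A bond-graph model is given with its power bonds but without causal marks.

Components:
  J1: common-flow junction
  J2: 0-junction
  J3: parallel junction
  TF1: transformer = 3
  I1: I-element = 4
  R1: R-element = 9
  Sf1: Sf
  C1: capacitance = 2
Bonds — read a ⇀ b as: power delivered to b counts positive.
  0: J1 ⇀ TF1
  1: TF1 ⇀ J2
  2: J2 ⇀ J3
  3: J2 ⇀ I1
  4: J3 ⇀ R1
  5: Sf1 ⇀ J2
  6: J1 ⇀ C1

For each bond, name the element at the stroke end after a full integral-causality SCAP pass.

β5 stroke→Sf1  (Sf1 (Sf) sets flow on bond)
β3 stroke→I1  (I1: I, integral causality)
β6 stroke→J1  (C1: C, integral causality)
β0 stroke→TF1  (J1 needs exactly one f-in)
β1 stroke→J2  (TF TF1: opposite of bond 0)
β2 stroke→J3  (0-jn J2 has e-setter on 1)
β4 stroke→R1  (0-jn J3 has e-setter on 2)

#0 →TF1
#1 →J2
#2 →J3
#3 →I1
#4 →R1
#5 →Sf1
#6 →J1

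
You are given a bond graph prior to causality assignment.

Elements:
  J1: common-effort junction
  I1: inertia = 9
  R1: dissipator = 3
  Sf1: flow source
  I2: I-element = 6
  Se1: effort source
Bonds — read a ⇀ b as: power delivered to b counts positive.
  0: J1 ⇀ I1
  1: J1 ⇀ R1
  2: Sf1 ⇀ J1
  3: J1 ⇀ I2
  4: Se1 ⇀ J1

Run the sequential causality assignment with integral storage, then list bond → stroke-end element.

β2 stroke at Sf1  (Sf1: flow source, stroke at near end)
β4 stroke at J1  (source Se1 imposes e)
β0 stroke at I1  (0-jn J1 has e-setter on 4)
β1 stroke at R1  (J1: bond 4 brought effort, rest push out)
β3 stroke at I2  (J1: bond 4 brought effort, rest push out)

#0 stroke at I1
#1 stroke at R1
#2 stroke at Sf1
#3 stroke at I2
#4 stroke at J1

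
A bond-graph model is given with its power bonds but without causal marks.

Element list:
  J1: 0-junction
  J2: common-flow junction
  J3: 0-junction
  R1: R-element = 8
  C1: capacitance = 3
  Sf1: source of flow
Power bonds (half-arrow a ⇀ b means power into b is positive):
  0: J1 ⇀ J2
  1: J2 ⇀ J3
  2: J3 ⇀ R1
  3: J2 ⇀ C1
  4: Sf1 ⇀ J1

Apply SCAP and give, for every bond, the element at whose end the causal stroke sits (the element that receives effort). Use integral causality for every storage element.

bond 4 |Sf1  (Sf1 fixes flow; stroke at Sf1)
bond 0 |J1  (only one effort-in slot at J1)
bond 1 |J2  (common-f at J2 fixed by 0)
bond 3 |J2  (common-f at J2 fixed by 0)
bond 2 |J3  (closing 0-jn rule on J3)

#0 stroke at J1
#1 stroke at J2
#2 stroke at J3
#3 stroke at J2
#4 stroke at Sf1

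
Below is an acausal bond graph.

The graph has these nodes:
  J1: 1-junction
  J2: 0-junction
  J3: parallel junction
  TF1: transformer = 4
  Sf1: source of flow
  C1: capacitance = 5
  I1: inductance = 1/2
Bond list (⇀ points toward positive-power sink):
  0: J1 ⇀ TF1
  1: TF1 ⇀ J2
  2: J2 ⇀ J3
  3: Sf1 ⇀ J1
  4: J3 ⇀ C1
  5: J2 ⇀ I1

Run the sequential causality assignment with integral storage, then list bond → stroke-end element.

#0 stroke→J1
#1 stroke→TF1
#2 stroke→J2
#3 stroke→Sf1
#4 stroke→J3
#5 stroke→I1

b3 stroke at Sf1  (Sf1: flow source, stroke at near end)
b0 stroke at J1  (common-f at J1 fixed by 3)
b1 stroke at TF1  (TF1: transformer flips bond 0)
b4 stroke at J3  (C1: C, integral causality)
b2 stroke at J2  (J3: bond 4 brought effort, rest push out)
b5 stroke at I1  (common-e at J2 fixed by 2)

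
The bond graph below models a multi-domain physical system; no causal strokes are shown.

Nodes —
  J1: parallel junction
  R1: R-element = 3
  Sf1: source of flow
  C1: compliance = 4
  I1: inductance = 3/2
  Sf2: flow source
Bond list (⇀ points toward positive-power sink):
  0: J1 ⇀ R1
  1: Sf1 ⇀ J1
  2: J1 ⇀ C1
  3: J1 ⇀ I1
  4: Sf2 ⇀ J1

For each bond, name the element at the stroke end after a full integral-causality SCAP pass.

#0 →R1
#1 →Sf1
#2 →J1
#3 →I1
#4 →Sf2

b1 stroke at Sf1  (Sf1: flow source, stroke at near end)
b4 stroke at Sf2  (source Sf2 imposes f)
b2 stroke at J1  (C1 integral (e out))
b0 stroke at R1  (0-jn J1 has e-setter on 2)
b3 stroke at I1  (J1: bond 2 brought effort, rest push out)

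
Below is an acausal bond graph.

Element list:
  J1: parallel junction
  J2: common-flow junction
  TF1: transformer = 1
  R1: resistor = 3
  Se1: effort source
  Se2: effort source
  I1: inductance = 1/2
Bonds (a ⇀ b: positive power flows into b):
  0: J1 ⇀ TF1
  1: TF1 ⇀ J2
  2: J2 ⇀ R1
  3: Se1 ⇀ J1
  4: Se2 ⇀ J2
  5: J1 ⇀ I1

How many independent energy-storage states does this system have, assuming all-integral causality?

1  (I1 all integral)

bond 3 |J1  (source Se1 imposes e)
bond 4 |J2  (Se2 fixes effort; stroke away)
bond 0 |TF1  (J1: bond 3 brought effort, rest push out)
bond 5 |I1  (J1 effort already set via bond 3)
bond 1 |J2  (through TF1, causality passes straight; one stroke at TF1)
bond 2 |R1  (J2 needs exactly one f-in)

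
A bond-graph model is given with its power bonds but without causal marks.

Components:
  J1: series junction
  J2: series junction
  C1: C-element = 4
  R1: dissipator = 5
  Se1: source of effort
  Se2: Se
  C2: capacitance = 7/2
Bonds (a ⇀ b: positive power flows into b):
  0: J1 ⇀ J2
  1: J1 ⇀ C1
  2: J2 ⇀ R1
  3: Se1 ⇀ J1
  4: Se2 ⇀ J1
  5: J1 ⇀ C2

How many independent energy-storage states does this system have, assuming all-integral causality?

2  (C1, C2 all integral)

b3 stroke at J1  (Se1 fixes effort; stroke away)
b4 stroke at J1  (Se2: effort source, stroke at far end)
b1 stroke at J1  (prefer integral on C1)
b5 stroke at J1  (C2: C, integral causality)
b0 stroke at J2  (closing 1-jn rule on J1)
b2 stroke at R1  (only one flow-in slot at J2)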